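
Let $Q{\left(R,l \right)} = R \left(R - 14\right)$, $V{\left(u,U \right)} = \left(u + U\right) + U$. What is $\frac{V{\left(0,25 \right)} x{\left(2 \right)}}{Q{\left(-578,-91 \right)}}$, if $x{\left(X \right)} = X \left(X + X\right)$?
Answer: $\frac{25}{21386} \approx 0.001169$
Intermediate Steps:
$x{\left(X \right)} = 2 X^{2}$ ($x{\left(X \right)} = X 2 X = 2 X^{2}$)
$V{\left(u,U \right)} = u + 2 U$ ($V{\left(u,U \right)} = \left(U + u\right) + U = u + 2 U$)
$Q{\left(R,l \right)} = R \left(-14 + R\right)$
$\frac{V{\left(0,25 \right)} x{\left(2 \right)}}{Q{\left(-578,-91 \right)}} = \frac{\left(0 + 2 \cdot 25\right) 2 \cdot 2^{2}}{\left(-578\right) \left(-14 - 578\right)} = \frac{\left(0 + 50\right) 2 \cdot 4}{\left(-578\right) \left(-592\right)} = \frac{50 \cdot 8}{342176} = 400 \cdot \frac{1}{342176} = \frac{25}{21386}$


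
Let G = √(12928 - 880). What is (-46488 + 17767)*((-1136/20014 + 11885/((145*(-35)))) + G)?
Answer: 99962041377/1451015 - 114884*√753 ≈ -3.0836e+6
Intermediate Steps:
G = 4*√753 (G = √12048 = 4*√753 ≈ 109.76)
(-46488 + 17767)*((-1136/20014 + 11885/((145*(-35)))) + G) = (-46488 + 17767)*((-1136/20014 + 11885/((145*(-35)))) + 4*√753) = -28721*((-1136*1/20014 + 11885/(-5075)) + 4*√753) = -28721*((-568/10007 + 11885*(-1/5075)) + 4*√753) = -28721*((-568/10007 - 2377/1015) + 4*√753) = -28721*(-24363159/10157105 + 4*√753) = 99962041377/1451015 - 114884*√753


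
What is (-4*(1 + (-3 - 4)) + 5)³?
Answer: 24389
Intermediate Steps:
(-4*(1 + (-3 - 4)) + 5)³ = (-4*(1 - 7) + 5)³ = (-4*(-6) + 5)³ = (24 + 5)³ = 29³ = 24389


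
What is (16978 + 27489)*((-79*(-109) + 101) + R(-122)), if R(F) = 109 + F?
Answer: 386818433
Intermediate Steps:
(16978 + 27489)*((-79*(-109) + 101) + R(-122)) = (16978 + 27489)*((-79*(-109) + 101) + (109 - 122)) = 44467*((8611 + 101) - 13) = 44467*(8712 - 13) = 44467*8699 = 386818433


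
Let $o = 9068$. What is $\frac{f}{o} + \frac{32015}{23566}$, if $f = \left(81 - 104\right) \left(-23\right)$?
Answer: $\frac{151389217}{106848244} \approx 1.4169$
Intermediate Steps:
$f = 529$ ($f = \left(-23\right) \left(-23\right) = 529$)
$\frac{f}{o} + \frac{32015}{23566} = \frac{529}{9068} + \frac{32015}{23566} = \frac{151389217}{106848244}$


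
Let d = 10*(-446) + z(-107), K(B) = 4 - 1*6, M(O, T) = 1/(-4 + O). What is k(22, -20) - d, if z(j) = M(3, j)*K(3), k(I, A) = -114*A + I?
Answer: 6760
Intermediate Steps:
k(I, A) = I - 114*A
K(B) = -2 (K(B) = 4 - 6 = -2)
z(j) = 2 (z(j) = -2/(-4 + 3) = -2/(-1) = -1*(-2) = 2)
d = -4458 (d = 10*(-446) + 2 = -4460 + 2 = -4458)
k(22, -20) - d = (22 - 114*(-20)) - 1*(-4458) = (22 + 2280) + 4458 = 2302 + 4458 = 6760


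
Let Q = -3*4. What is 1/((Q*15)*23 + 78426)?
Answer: 1/74286 ≈ 1.3461e-5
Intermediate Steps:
Q = -12
1/((Q*15)*23 + 78426) = 1/(-12*15*23 + 78426) = 1/(-180*23 + 78426) = 1/(-4140 + 78426) = 1/74286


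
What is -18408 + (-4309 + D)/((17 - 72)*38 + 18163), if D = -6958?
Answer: -295883051/16073 ≈ -18409.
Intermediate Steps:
-18408 + (-4309 + D)/((17 - 72)*38 + 18163) = -18408 + (-4309 - 6958)/((17 - 72)*38 + 18163) = -18408 - 11267/(-55*38 + 18163) = -18408 - 11267/(-2090 + 18163) = -18408 - 11267/16073 = -295883051/16073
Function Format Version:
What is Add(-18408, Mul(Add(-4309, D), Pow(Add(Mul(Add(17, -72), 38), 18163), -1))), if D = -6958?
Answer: Rational(-295883051, 16073) ≈ -18409.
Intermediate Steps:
Add(-18408, Mul(Add(-4309, D), Pow(Add(Mul(Add(17, -72), 38), 18163), -1))) = Add(-18408, Mul(Add(-4309, -6958), Pow(Add(Mul(Add(17, -72), 38), 18163), -1))) = Add(-18408, Mul(-11267, Pow(Add(Mul(-55, 38), 18163), -1))) = Add(-18408, Mul(-11267, Pow(Add(-2090, 18163), -1))) = Add(-18408, Mul(-11267, Pow(16073, -1))) = Add(-18408, Mul(-11267, Rational(1, 16073))) = Add(-18408, Rational(-11267, 16073)) = Rational(-295883051, 16073)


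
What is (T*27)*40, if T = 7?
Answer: 7560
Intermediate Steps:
(T*27)*40 = (7*27)*40 = 189*40 = 7560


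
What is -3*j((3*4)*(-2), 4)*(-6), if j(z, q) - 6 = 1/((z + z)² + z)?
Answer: 41043/380 ≈ 108.01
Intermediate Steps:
j(z, q) = 6 + 1/(z + 4*z²) (j(z, q) = 6 + 1/((z + z)² + z) = 6 + 1/((2*z)² + z) = 6 + 1/(4*z² + z) = 6 + 1/(z + 4*z²))
-3*j((3*4)*(-2), 4)*(-6) = -3*(1 + 6*((3*4)*(-2)) + 24*((3*4)*(-2))²)/(((3*4)*(-2))*(1 + 4*((3*4)*(-2))))*(-6) = -3*(1 + 6*(12*(-2)) + 24*(12*(-2))²)/((12*(-2))*(1 + 4*(12*(-2))))*(-6) = -3*(1 + 6*(-24) + 24*(-24)²)/((-24)*(1 + 4*(-24)))*(-6) = -(-1)*(1 - 144 + 24*576)/(8*(1 - 96))*(-6) = -(-1)*(1 - 144 + 13824)/(8*(-95))*(-6) = -(-1)*(-1)*13681/(8*95)*(-6) = -3*13681/2280*(-6) = -13681/760*(-6) = 41043/380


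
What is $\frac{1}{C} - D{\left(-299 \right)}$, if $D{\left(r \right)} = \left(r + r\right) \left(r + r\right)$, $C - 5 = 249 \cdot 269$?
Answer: $- \frac{23954461543}{66986} \approx -3.576 \cdot 10^{5}$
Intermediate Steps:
$C = 66986$ ($C = 5 + 249 \cdot 269 = 5 + 66981 = 66986$)
$D{\left(r \right)} = 4 r^{2}$ ($D{\left(r \right)} = 2 r 2 r = 4 r^{2}$)
$\frac{1}{C} - D{\left(-299 \right)} = \frac{1}{66986} - 4 \left(-299\right)^{2} = \frac{1}{66986} - 4 \cdot 89401 = \frac{1}{66986} - 357604 = - \frac{23954461543}{66986}$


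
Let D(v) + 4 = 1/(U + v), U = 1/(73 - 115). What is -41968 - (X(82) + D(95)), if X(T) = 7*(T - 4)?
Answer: -169572432/3989 ≈ -42510.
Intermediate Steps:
U = -1/42 (U = 1/(-42) = -1/42 ≈ -0.023810)
D(v) = -4 + 1/(-1/42 + v)
X(T) = -28 + 7*T (X(T) = 7*(-4 + T) = -28 + 7*T)
-41968 - (X(82) + D(95)) = -41968 - ((-28 + 7*82) + 2*(23 - 84*95)/(-1 + 42*95)) = -41968 - ((-28 + 574) + 2*(23 - 7980)/(-1 + 3990)) = -41968 - (546 + 2*(-7957)/3989) = -41968 - (546 + 2*(1/3989)*(-7957)) = -41968 - (546 - 15914/3989) = -41968 - 1*2162080/3989 = -41968 - 2162080/3989 = -169572432/3989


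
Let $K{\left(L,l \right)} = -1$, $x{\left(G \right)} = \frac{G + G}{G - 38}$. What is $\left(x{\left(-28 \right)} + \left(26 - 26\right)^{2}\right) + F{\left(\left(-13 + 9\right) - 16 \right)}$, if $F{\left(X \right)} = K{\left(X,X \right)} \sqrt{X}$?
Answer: $\frac{28}{33} - 2 i \sqrt{5} \approx 0.84848 - 4.4721 i$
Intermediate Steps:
$x{\left(G \right)} = \frac{2 G}{-38 + G}$
$F{\left(X \right)} = - \sqrt{X}$
$\left(x{\left(-28 \right)} + \left(26 - 26\right)^{2}\right) + F{\left(\left(-13 + 9\right) - 16 \right)} = \left(2 \left(-28\right) \frac{1}{-38 - 28} + \left(26 - 26\right)^{2}\right) - \sqrt{\left(-13 + 9\right) - 16} = \left(2 \left(-28\right) \frac{1}{-66} + 0^{2}\right) - \sqrt{-4 - 16} = \left(2 \left(-28\right) \left(- \frac{1}{66}\right) + 0\right) - \sqrt{-20} = \left(\frac{28}{33} + 0\right) - 2 i \sqrt{5} = \frac{28}{33} - 2 i \sqrt{5}$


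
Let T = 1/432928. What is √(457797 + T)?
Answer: √5362709971756786/108232 ≈ 676.61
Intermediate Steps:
T = 1/432928 ≈ 2.3099e-6
√(457797 + T) = √(457797 + 1/432928) = √(198193139617/432928) = √5362709971756786/108232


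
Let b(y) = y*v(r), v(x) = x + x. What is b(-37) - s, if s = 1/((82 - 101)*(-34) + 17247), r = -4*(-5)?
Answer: -26481641/17893 ≈ -1480.0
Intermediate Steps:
r = 20
v(x) = 2*x
b(y) = 40*y (b(y) = y*(2*20) = y*40 = 40*y)
s = 1/17893 (s = 1/(-19*(-34) + 17247) = 1/(646 + 17247) = 1/17893 ≈ 5.5888e-5)
b(-37) - s = 40*(-37) - 1*1/17893 = -1480 - 1/17893 = -26481641/17893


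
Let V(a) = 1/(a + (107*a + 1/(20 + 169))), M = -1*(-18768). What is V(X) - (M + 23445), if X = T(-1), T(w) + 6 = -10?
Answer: -13786386072/326591 ≈ -42213.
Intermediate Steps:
M = 18768
T(w) = -16 (T(w) = -6 - 10 = -16)
X = -16
V(a) = 1/(1/189 + 108*a) (V(a) = 1/(a + (107*a + 1/189)) = 1/(a + (1/189 + 107*a)) = 1/(1/189 + 108*a))
V(X) - (M + 23445) = 189/(1 + 20412*(-16)) - (18768 + 23445) = 189/(1 - 326592) - 1*42213 = 189/(-326591) - 42213 = 189*(-1/326591) - 42213 = -189/326591 - 42213 = -13786386072/326591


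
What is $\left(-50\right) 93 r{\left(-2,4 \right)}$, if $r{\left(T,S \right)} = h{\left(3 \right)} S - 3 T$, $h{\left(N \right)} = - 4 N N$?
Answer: $641700$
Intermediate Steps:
$h{\left(N \right)} = - 4 N^{2}$
$r{\left(T,S \right)} = - 36 S - 3 T$ ($r{\left(T,S \right)} = - 4 \cdot 3^{2} S - 3 T = \left(-4\right) 9 S - 3 T = - 36 S - 3 T$)
$\left(-50\right) 93 r{\left(-2,4 \right)} = \left(-50\right) 93 \left(\left(-36\right) 4 - -6\right) = - 4650 \left(-144 + 6\right) = \left(-4650\right) \left(-138\right) = 641700$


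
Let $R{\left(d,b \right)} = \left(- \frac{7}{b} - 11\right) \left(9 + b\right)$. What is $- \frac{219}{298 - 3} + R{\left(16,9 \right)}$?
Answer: $- \frac{62759}{295} \approx -212.74$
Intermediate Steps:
$R{\left(d,b \right)} = \left(-11 - \frac{7}{b}\right) \left(9 + b\right)$
$- \frac{219}{298 - 3} + R{\left(16,9 \right)} = - \frac{219}{298 - 3} - \left(205 + 7\right) = - \frac{219}{295} - 212 = - \frac{62759}{295}$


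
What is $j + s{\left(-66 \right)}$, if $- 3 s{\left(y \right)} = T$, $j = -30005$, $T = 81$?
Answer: $-30032$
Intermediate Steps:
$s{\left(y \right)} = -27$ ($s{\left(y \right)} = \left(- \frac{1}{3}\right) 81 = -27$)
$j + s{\left(-66 \right)} = -30005 - 27 = -30032$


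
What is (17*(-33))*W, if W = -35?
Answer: 19635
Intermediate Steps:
(17*(-33))*W = (17*(-33))*(-35) = -561*(-35) = 19635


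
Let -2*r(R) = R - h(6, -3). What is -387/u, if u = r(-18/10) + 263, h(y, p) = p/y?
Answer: -7740/5273 ≈ -1.4679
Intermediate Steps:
r(R) = -¼ - R/2 (r(R) = -(R - (-3)/6)/2 = -(R - 1*(-½))/2 = -(R + ½)/2 = -(½ + R)/2 = -¼ - R/2)
u = 5273/20 (u = (-¼ - (-9)/10) + 263 = (-¼ - ½*(-9/5)) + 263 = (-¼ + 9/10) + 263 = 13/20 + 263 = 5273/20 ≈ 263.65)
-387/u = -387/5273/20 = -387*20/5273 = -7740/5273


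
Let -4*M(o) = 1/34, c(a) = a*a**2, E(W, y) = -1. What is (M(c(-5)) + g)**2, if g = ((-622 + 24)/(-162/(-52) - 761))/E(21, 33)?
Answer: 4554950498289/7181756814400 ≈ 0.63424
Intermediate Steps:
c(a) = a**3
g = -15548/19705 (g = ((-622 + 24)/(-162/(-52) - 761))/(-1) = -598/(-162*(-1/52) - 761)*(-1) = -598/(81/26 - 761)*(-1) = -598/(-19705/26)*(-1) = -598*(-26/19705)*(-1) = (15548/19705)*(-1) = -15548/19705 ≈ -0.78904)
M(o) = -1/136 (M(o) = -1/4/34 = -1/4*1/34 = -1/136)
(M(c(-5)) + g)**2 = (-1/136 - 15548/19705)**2 = (-2134233/2679880)**2 = 4554950498289/7181756814400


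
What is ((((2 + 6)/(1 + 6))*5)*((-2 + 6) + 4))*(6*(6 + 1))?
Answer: 1920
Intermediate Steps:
((((2 + 6)/(1 + 6))*5)*((-2 + 6) + 4))*(6*(6 + 1)) = (((8/7)*5)*(4 + 4))*(6*7) = (((8*(⅐))*5)*8)*42 = (((8/7)*5)*8)*42 = ((40/7)*8)*42 = (320/7)*42 = 1920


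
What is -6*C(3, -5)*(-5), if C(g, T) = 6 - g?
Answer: 90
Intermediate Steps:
-6*C(3, -5)*(-5) = -6*(6 - 1*3)*(-5) = -6*(6 - 3)*(-5) = -6*3*(-5) = -18*(-5) = 90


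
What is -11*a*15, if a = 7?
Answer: -1155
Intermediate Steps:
-11*a*15 = -11*7*15 = -77*15 = -1155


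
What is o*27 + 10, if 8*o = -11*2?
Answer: -257/4 ≈ -64.250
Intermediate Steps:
o = -11/4 (o = (-11*2)/8 = (1/8)*(-22) = -11/4 ≈ -2.7500)
o*27 + 10 = -11/4*27 + 10 = -297/4 + 10 = -257/4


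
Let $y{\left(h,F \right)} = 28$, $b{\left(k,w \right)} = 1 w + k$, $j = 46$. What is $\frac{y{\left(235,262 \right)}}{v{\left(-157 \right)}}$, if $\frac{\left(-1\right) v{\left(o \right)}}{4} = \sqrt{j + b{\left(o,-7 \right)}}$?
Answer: $\frac{7 i \sqrt{118}}{118} \approx 0.6444 i$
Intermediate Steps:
$b{\left(k,w \right)} = k + w$ ($b{\left(k,w \right)} = w + k = k + w$)
$v{\left(o \right)} = - 4 \sqrt{39 + o}$ ($v{\left(o \right)} = - 4 \sqrt{46 + \left(o - 7\right)} = - 4 \sqrt{46 + \left(-7 + o\right)} = - 4 \sqrt{39 + o}$)
$\frac{y{\left(235,262 \right)}}{v{\left(-157 \right)}} = \frac{28}{\left(-4\right) \sqrt{39 - 157}} = \frac{28}{\left(-4\right) \sqrt{-118}} = \frac{28}{\left(-4\right) i \sqrt{118}} = 28 \frac{i \sqrt{118}}{472} = \frac{7 i \sqrt{118}}{118}$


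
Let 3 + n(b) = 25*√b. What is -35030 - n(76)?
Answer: -35027 - 50*√19 ≈ -35245.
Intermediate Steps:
n(b) = -3 + 25*√b
-35030 - n(76) = -35030 - (-3 + 25*√76) = -35030 - (-3 + 25*(2*√19)) = -35030 - (-3 + 50*√19) = -35030 + (3 - 50*√19) = -35027 - 50*√19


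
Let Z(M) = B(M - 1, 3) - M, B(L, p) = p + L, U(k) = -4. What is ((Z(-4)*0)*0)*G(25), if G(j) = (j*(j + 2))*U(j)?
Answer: 0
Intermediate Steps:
B(L, p) = L + p
Z(M) = 2 (Z(M) = ((M - 1) + 3) - M = ((-1 + M) + 3) - M = (2 + M) - M = 2)
G(j) = -4*j*(2 + j) (G(j) = (j*(j + 2))*(-4) = (j*(2 + j))*(-4) = -4*j*(2 + j))
((Z(-4)*0)*0)*G(25) = ((2*0)*0)*(-4*25*(2 + 25)) = (0*0)*(-4*25*27) = 0*(-2700) = 0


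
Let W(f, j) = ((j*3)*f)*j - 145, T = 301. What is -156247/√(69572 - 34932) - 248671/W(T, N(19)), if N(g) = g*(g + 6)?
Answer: -248671/203739230 - 156247*√2165/8660 ≈ -839.50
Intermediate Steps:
N(g) = g*(6 + g)
W(f, j) = -145 + 3*f*j² (W(f, j) = ((3*j)*f)*j - 145 = (3*f*j)*j - 145 = 3*f*j² - 145 = -145 + 3*f*j²)
-156247/√(69572 - 34932) - 248671/W(T, N(19)) = -156247/√(69572 - 34932) - 248671/(-145 + 3*301*(19*(6 + 19))²) = -156247*√2165/8660 - 248671/(-145 + 3*301*(19*25)²) = -156247*√2165/8660 - 248671/(-145 + 3*301*475²) = -156247*√2165/8660 - 248671/(-145 + 3*301*225625) = -156247*√2165/8660 - 248671/(-145 + 203739375) = -156247*√2165/8660 - 248671/203739230 = -248671/203739230 - 156247*√2165/8660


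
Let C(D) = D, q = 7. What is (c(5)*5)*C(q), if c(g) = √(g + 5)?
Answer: 35*√10 ≈ 110.68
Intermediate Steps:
c(g) = √(5 + g)
(c(5)*5)*C(q) = (√(5 + 5)*5)*7 = (√10*5)*7 = (5*√10)*7 = 35*√10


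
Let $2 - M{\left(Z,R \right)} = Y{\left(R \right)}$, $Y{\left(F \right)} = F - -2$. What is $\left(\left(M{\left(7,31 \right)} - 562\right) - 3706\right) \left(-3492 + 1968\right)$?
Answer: $6551676$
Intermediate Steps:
$Y{\left(F \right)} = 2 + F$ ($Y{\left(F \right)} = F + 2 = 2 + F$)
$M{\left(Z,R \right)} = - R$ ($M{\left(Z,R \right)} = 2 - \left(2 + R\right) = - R$)
$\left(\left(M{\left(7,31 \right)} - 562\right) - 3706\right) \left(-3492 + 1968\right) = \left(\left(\left(-1\right) 31 - 562\right) - 3706\right) \left(-3492 + 1968\right) = \left(\left(-31 - 562\right) - 3706\right) \left(-1524\right) = \left(-593 - 3706\right) \left(-1524\right) = \left(-4299\right) \left(-1524\right) = 6551676$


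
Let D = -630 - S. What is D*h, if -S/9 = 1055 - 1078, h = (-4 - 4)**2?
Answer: -53568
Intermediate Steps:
h = 64 (h = (-8)**2 = 64)
S = 207 (S = -9*(1055 - 1078) = -9*(-23) = 207)
D = -837 (D = -630 - 1*207 = -630 - 207 = -837)
D*h = -837*64 = -53568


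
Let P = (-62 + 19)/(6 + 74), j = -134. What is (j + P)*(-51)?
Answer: 548913/80 ≈ 6861.4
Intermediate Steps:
P = -43/80 ≈ -0.53750
(j + P)*(-51) = (-134 - 43/80)*(-51) = -10763/80*(-51) = 548913/80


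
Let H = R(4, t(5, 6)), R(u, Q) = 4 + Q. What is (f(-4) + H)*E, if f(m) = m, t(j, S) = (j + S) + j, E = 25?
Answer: 400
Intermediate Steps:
t(j, S) = S + 2*j (t(j, S) = (S + j) + j = S + 2*j)
H = 20 (H = 4 + (6 + 2*5) = 4 + (6 + 10) = 4 + 16 = 20)
(f(-4) + H)*E = (-4 + 20)*25 = 16*25 = 400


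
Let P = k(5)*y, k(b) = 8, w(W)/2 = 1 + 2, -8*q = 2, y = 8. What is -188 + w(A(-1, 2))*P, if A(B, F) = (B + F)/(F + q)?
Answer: 196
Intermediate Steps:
q = -¼ (q = -⅛*2 = -¼ ≈ -0.25000)
A(B, F) = (B + F)/(-¼ + F) (A(B, F) = (B + F)/(F - ¼) = (B + F)/(-¼ + F))
w(W) = 6 (w(W) = 2*(1 + 2) = 2*3 = 6)
P = 64 (P = 8*8 = 64)
-188 + w(A(-1, 2))*P = -188 + 6*64 = -188 + 384 = 196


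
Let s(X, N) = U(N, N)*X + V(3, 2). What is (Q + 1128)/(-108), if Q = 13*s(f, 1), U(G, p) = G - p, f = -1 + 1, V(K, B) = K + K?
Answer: -67/6 ≈ -11.167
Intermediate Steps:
V(K, B) = 2*K
f = 0
s(X, N) = 6 (s(X, N) = (N - N)*X + 2*3 = 0*X + 6 = 0 + 6 = 6)
Q = 78 (Q = 13*6 = 78)
(Q + 1128)/(-108) = (78 + 1128)/(-108) = 1206*(-1/108) = -67/6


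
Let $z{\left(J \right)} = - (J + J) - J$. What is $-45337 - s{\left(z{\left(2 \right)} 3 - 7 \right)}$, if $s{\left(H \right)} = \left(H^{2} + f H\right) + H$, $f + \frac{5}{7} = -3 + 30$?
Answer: $- \frac{316959}{7} \approx -45280.0$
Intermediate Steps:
$f = \frac{184}{7}$ ($f = - \frac{5}{7} + \left(-3 + 30\right) = - \frac{5}{7} + 27 = \frac{184}{7} \approx 26.286$)
$z{\left(J \right)} = - 3 J$ ($z{\left(J \right)} = - 2 J - J = - 3 J$)
$s{\left(H \right)} = H^{2} + \frac{191 H}{7}$ ($s{\left(H \right)} = \left(H^{2} + \frac{184 H}{7}\right) + H = H^{2} + \frac{191 H}{7}$)
$-45337 - s{\left(z{\left(2 \right)} 3 - 7 \right)} = -45337 - \frac{\left(\left(-3\right) 2 \cdot 3 - 7\right) \left(191 + 7 \left(\left(-3\right) 2 \cdot 3 - 7\right)\right)}{7} = -45337 - \frac{\left(\left(-6\right) 3 - 7\right) \left(191 + 7 \left(\left(-6\right) 3 - 7\right)\right)}{7} = -45337 - \frac{\left(-18 - 7\right) \left(191 + 7 \left(-18 - 7\right)\right)}{7} = -45337 - \frac{1}{7} \left(-25\right) \left(191 + 7 \left(-25\right)\right) = -45337 - \frac{1}{7} \left(-25\right) \left(191 - 175\right) = -45337 - \frac{1}{7} \left(-25\right) 16 = -45337 - - \frac{400}{7} = -45337 + \frac{400}{7} = - \frac{316959}{7}$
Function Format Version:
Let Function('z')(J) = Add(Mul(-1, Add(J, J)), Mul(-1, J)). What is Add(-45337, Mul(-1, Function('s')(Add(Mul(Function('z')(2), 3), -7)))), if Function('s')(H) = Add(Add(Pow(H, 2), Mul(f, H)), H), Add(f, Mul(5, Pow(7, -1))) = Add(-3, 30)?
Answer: Rational(-316959, 7) ≈ -45280.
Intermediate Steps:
f = Rational(184, 7) (f = Add(Rational(-5, 7), Add(-3, 30)) = Add(Rational(-5, 7), 27) = Rational(184, 7) ≈ 26.286)
Function('z')(J) = Mul(-3, J) (Function('z')(J) = Add(Mul(-1, Mul(2, J)), Mul(-1, J)) = Add(Mul(-2, J), Mul(-1, J)) = Mul(-3, J))
Function('s')(H) = Add(Pow(H, 2), Mul(Rational(191, 7), H)) (Function('s')(H) = Add(Add(Pow(H, 2), Mul(Rational(184, 7), H)), H) = Add(Pow(H, 2), Mul(Rational(191, 7), H)))
Add(-45337, Mul(-1, Function('s')(Add(Mul(Function('z')(2), 3), -7)))) = Add(-45337, Mul(-1, Mul(Rational(1, 7), Add(Mul(Mul(-3, 2), 3), -7), Add(191, Mul(7, Add(Mul(Mul(-3, 2), 3), -7)))))) = Add(-45337, Mul(-1, Mul(Rational(1, 7), Add(Mul(-6, 3), -7), Add(191, Mul(7, Add(Mul(-6, 3), -7)))))) = Add(-45337, Mul(-1, Mul(Rational(1, 7), Add(-18, -7), Add(191, Mul(7, Add(-18, -7)))))) = Add(-45337, Mul(-1, Mul(Rational(1, 7), -25, Add(191, Mul(7, -25))))) = Add(-45337, Mul(-1, Mul(Rational(1, 7), -25, Add(191, -175)))) = Add(-45337, Mul(-1, Mul(Rational(1, 7), -25, 16))) = Add(-45337, Mul(-1, Rational(-400, 7))) = Add(-45337, Rational(400, 7)) = Rational(-316959, 7)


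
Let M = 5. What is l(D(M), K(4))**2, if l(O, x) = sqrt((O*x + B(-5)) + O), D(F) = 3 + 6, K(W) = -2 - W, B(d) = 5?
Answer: -40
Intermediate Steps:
D(F) = 9
l(O, x) = sqrt(5 + O + O*x) (l(O, x) = sqrt((O*x + 5) + O) = sqrt((5 + O*x) + O) = sqrt(5 + O + O*x))
l(D(M), K(4))**2 = (sqrt(5 + 9 + 9*(-2 - 1*4)))**2 = (sqrt(5 + 9 + 9*(-2 - 4)))**2 = (sqrt(5 + 9 + 9*(-6)))**2 = (sqrt(5 + 9 - 54))**2 = (sqrt(-40))**2 = (2*I*sqrt(10))**2 = -40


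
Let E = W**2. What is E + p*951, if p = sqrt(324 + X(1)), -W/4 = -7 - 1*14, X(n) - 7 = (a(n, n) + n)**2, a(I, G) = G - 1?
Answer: 7056 + 1902*sqrt(83) ≈ 24384.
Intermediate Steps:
a(I, G) = -1 + G
X(n) = 7 + (-1 + 2*n)**2 (X(n) = 7 + ((-1 + n) + n)**2 = 7 + (-1 + 2*n)**2)
W = 84 (W = -4*(-7 - 1*14) = -4*(-7 - 14) = -4*(-21) = 84)
E = 7056 (E = 84**2 = 7056)
p = 2*sqrt(83) (p = sqrt(324 + (7 + (-1 + 2*1)**2)) = sqrt(324 + (7 + (-1 + 2)**2)) = sqrt(324 + (7 + 1**2)) = sqrt(324 + (7 + 1)) = sqrt(324 + 8) = sqrt(332) = 2*sqrt(83) ≈ 18.221)
E + p*951 = 7056 + (2*sqrt(83))*951 = 7056 + 1902*sqrt(83)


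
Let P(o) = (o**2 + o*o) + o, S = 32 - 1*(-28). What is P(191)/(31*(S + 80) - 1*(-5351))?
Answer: 73153/9691 ≈ 7.5486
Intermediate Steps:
S = 60 (S = 32 + 28 = 60)
P(o) = o + 2*o**2 (P(o) = (o**2 + o**2) + o = 2*o**2 + o = o + 2*o**2)
P(191)/(31*(S + 80) - 1*(-5351)) = (191*(1 + 2*191))/(31*(60 + 80) - 1*(-5351)) = (191*(1 + 382))/(31*140 + 5351) = (191*383)/(4340 + 5351) = 73153/9691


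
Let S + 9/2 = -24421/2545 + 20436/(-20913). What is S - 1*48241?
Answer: -1712240797407/35482390 ≈ -48256.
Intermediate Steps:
S = -534821417/35482390 (S = -9/2 + (-24421/2545 + 20436/(-20913)) = -9/2 + (-24421*1/2545 + 20436*(-1/20913)) = -9/2 + (-24421/2545 - 6812/6971) = -9/2 - 187575331/17741195 = -534821417/35482390 ≈ -15.073)
S - 1*48241 = -534821417/35482390 - 1*48241 = -534821417/35482390 - 48241 = -1712240797407/35482390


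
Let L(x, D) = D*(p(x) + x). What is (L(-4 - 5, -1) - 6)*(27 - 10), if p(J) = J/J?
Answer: 34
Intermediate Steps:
p(J) = 1
L(x, D) = D*(1 + x)
(L(-4 - 5, -1) - 6)*(27 - 10) = (-(1 + (-4 - 5)) - 6)*(27 - 10) = (-(1 - 9) - 6)*17 = (-1*(-8) - 6)*17 = (8 - 6)*17 = 2*17 = 34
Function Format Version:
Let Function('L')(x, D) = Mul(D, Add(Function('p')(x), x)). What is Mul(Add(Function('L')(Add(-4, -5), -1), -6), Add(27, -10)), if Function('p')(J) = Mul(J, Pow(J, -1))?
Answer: 34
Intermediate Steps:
Function('p')(J) = 1
Function('L')(x, D) = Mul(D, Add(1, x))
Mul(Add(Function('L')(Add(-4, -5), -1), -6), Add(27, -10)) = Mul(Add(Mul(-1, Add(1, Add(-4, -5))), -6), Add(27, -10)) = Mul(Add(Mul(-1, Add(1, -9)), -6), 17) = Mul(Add(Mul(-1, -8), -6), 17) = Mul(Add(8, -6), 17) = Mul(2, 17) = 34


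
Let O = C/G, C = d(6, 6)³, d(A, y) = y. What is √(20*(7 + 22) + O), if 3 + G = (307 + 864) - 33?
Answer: 2*√186853915/1135 ≈ 24.087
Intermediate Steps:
G = 1135 (G = -3 + ((307 + 864) - 33) = -3 + (1171 - 33) = -3 + 1138 = 1135)
C = 216 (C = 6³ = 216)
O = 216/1135 ≈ 0.19031
√(20*(7 + 22) + O) = √(20*(7 + 22) + 216/1135) = √(20*29 + 216/1135) = √(580 + 216/1135) = √(658516/1135) = 2*√186853915/1135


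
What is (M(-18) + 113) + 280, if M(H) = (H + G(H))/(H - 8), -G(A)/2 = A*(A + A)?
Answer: 5766/13 ≈ 443.54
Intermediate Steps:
G(A) = -4*A**2 (G(A) = -2*A*(A + A) = -2*A*2*A = -4*A**2)
M(H) = (H - 4*H**2)/(-8 + H) (M(H) = (H - 4*H**2)/(H - 8) = (H - 4*H**2)/(-8 + H))
(M(-18) + 113) + 280 = (-18*(1 - 4*(-18))/(-8 - 18) + 113) + 280 = (-18*(1 + 72)/(-26) + 113) + 280 = (-18*(-1/26)*73 + 113) + 280 = (657/13 + 113) + 280 = 2126/13 + 280 = 5766/13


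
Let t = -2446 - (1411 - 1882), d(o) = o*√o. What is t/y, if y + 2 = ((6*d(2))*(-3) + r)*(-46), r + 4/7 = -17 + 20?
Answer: -2751175/67028828 - 20032425*√2/33514414 ≈ -0.88636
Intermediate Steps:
d(o) = o^(3/2)
r = 17/7 (r = -4/7 + (-17 + 20) = -4/7 + 3 = 17/7 ≈ 2.4286)
y = -796/7 + 1656*√2 (y = -2 + ((6*2^(3/2))*(-3) + 17/7)*(-46) = -2 + ((6*(2*√2))*(-3) + 17/7)*(-46) = -2 + ((12*√2)*(-3) + 17/7)*(-46) = -2 + (-36*√2 + 17/7)*(-46) = -2 + (17/7 - 36*√2)*(-46) = -2 + (-782/7 + 1656*√2) = -796/7 + 1656*√2 ≈ 2228.2)
t = -1975 (t = -2446 - 1*(-471) = -2446 + 471 = -1975)
t/y = -1975/(-796/7 + 1656*√2)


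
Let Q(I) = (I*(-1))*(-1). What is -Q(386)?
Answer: -386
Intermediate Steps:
Q(I) = I (Q(I) = -I*(-1) = I)
-Q(386) = -1*386 = -386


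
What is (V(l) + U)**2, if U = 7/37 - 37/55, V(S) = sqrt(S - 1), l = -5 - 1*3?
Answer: -36302769/4141225 - 5904*I/2035 ≈ -8.7662 - 2.9012*I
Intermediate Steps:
l = -8 (l = -5 - 3 = -8)
V(S) = sqrt(-1 + S)
U = -984/2035 (U = 7*(1/37) - 37*1/55 = 7/37 - 37/55 = -984/2035 ≈ -0.48354)
(V(l) + U)**2 = (sqrt(-1 - 8) - 984/2035)**2 = (sqrt(-9) - 984/2035)**2 = (3*I - 984/2035)**2 = (-984/2035 + 3*I)**2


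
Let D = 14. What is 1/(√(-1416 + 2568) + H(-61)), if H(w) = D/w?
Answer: 427/2143198 + 22326*√2/1071599 ≈ 0.029663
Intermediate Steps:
H(w) = 14/w
1/(√(-1416 + 2568) + H(-61)) = 1/(√(-1416 + 2568) + 14/(-61)) = 1/(√1152 + 14*(-1/61)) = 1/(24*√2 - 14/61) = 1/(-14/61 + 24*√2)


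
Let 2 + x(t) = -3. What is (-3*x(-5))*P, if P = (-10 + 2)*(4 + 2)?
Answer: -720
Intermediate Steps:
P = -48 (P = -8*6 = -48)
x(t) = -5 (x(t) = -2 - 3 = -5)
(-3*x(-5))*P = -3*(-5)*(-48) = 15*(-48) = -720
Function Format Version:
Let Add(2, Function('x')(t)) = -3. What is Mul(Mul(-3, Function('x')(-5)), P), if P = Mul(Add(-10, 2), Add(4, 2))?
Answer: -720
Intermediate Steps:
P = -48 (P = Mul(-8, 6) = -48)
Function('x')(t) = -5 (Function('x')(t) = Add(-2, -3) = -5)
Mul(Mul(-3, Function('x')(-5)), P) = Mul(Mul(-3, -5), -48) = Mul(15, -48) = -720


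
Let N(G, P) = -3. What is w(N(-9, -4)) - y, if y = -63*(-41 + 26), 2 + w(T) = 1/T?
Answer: -2842/3 ≈ -947.33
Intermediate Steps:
w(T) = -2 + 1/T
y = 945 (y = -63*(-15) = 945)
w(N(-9, -4)) - y = (-2 + 1/(-3)) - 1*945 = (-2 - ⅓) - 945 = -7/3 - 945 = -2842/3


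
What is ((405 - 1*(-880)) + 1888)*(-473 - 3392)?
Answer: -12263645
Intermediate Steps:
((405 - 1*(-880)) + 1888)*(-473 - 3392) = ((405 + 880) + 1888)*(-3865) = (1285 + 1888)*(-3865) = 3173*(-3865) = -12263645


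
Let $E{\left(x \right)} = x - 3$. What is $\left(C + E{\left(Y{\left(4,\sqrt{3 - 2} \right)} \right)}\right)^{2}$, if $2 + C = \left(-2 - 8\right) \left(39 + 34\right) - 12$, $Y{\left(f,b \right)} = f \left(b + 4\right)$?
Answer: $528529$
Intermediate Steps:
$Y{\left(f,b \right)} = f \left(4 + b\right)$
$E{\left(x \right)} = -3 + x$
$C = -744$ ($C = -2 + \left(\left(-2 - 8\right) \left(39 + 34\right) - 12\right) = -2 - 742 = -744$)
$\left(C + E{\left(Y{\left(4,\sqrt{3 - 2} \right)} \right)}\right)^{2} = \left(-744 - \left(3 - 4 \left(4 + \sqrt{3 - 2}\right)\right)\right)^{2} = \left(-744 - \left(3 - 4 \left(4 + \sqrt{1}\right)\right)\right)^{2} = \left(-744 - \left(3 - 4 \left(4 + 1\right)\right)\right)^{2} = \left(-744 + \left(-3 + 4 \cdot 5\right)\right)^{2} = \left(-744 + \left(-3 + 20\right)\right)^{2} = \left(-744 + 17\right)^{2} = \left(-727\right)^{2} = 528529$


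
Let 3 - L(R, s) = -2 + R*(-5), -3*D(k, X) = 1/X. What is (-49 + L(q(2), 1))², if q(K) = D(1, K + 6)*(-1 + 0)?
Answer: 1104601/576 ≈ 1917.7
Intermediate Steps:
D(k, X) = -1/(3*X)
q(K) = 1/(3*(6 + K)) (q(K) = (-1/(3*(K + 6)))*(-1 + 0) = -1/(3*(6 + K))*(-1) = 1/(3*(6 + K)))
L(R, s) = 5 + 5*R (L(R, s) = 3 - (-2 + R*(-5)) = 3 - (-2 - 5*R) = 3 + (2 + 5*R) = 5 + 5*R)
(-49 + L(q(2), 1))² = (-49 + (5 + 5*(1/(3*(6 + 2)))))² = (-49 + (5 + 5*((⅓)/8)))² = (-49 + (5 + 5*((⅓)*(⅛))))² = (-49 + (5 + 5*(1/24)))² = (-49 + (5 + 5/24))² = (-49 + 125/24)² = (-1051/24)² = 1104601/576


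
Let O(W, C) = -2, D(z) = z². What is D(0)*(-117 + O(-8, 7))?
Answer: 0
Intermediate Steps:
D(0)*(-117 + O(-8, 7)) = 0²*(-117 - 2) = 0*(-119) = 0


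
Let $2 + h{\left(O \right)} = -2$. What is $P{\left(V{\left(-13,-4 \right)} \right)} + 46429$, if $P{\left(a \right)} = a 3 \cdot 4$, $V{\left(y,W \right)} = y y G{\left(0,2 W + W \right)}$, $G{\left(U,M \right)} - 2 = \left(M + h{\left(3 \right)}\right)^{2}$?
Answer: $569653$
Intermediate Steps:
$h{\left(O \right)} = -4$ ($h{\left(O \right)} = -2 - 2 = -4$)
$G{\left(U,M \right)} = 2 + \left(-4 + M\right)^{2}$ ($G{\left(U,M \right)} = 2 + \left(M - 4\right)^{2} = 2 + \left(-4 + M\right)^{2}$)
$V{\left(y,W \right)} = y^{2} \left(2 + \left(-4 + 3 W\right)^{2}\right)$ ($V{\left(y,W \right)} = y y \left(2 + \left(-4 + \left(2 W + W\right)\right)^{2}\right) = y^{2} \left(2 + \left(-4 + 3 W\right)^{2}\right)$)
$P{\left(a \right)} = 12 a$ ($P{\left(a \right)} = 3 a 4 = 12 a$)
$P{\left(V{\left(-13,-4 \right)} \right)} + 46429 = 12 \left(-13\right)^{2} \left(2 + \left(-4 + 3 \left(-4\right)\right)^{2}\right) + 46429 = 12 \cdot 169 \left(2 + \left(-4 - 12\right)^{2}\right) + 46429 = 12 \cdot 169 \left(2 + \left(-16\right)^{2}\right) + 46429 = 12 \cdot 169 \left(2 + 256\right) + 46429 = 12 \cdot 169 \cdot 258 + 46429 = 12 \cdot 43602 + 46429 = 523224 + 46429 = 569653$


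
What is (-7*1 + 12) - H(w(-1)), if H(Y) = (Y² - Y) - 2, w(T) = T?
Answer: 5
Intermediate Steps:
H(Y) = -2 + Y² - Y
(-7*1 + 12) - H(w(-1)) = (-7*1 + 12) - (-2 + (-1)² - 1*(-1)) = (-7 + 12) - (-2 + 1 + 1) = 5 - 1*0 = 5 + 0 = 5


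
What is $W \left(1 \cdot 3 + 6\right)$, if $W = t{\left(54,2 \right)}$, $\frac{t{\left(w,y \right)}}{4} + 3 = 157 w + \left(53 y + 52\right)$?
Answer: $310788$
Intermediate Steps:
$t{\left(w,y \right)} = 196 + 212 y + 628 w$ ($t{\left(w,y \right)} = -12 + 4 \left(157 w + \left(53 y + 52\right)\right) = -12 + 4 \left(157 w + \left(52 + 53 y\right)\right) = -12 + 4 \left(52 + 53 y + 157 w\right) = -12 + \left(208 + 212 y + 628 w\right) = 196 + 212 y + 628 w$)
$W = 34532$ ($W = 196 + 212 \cdot 2 + 628 \cdot 54 = 196 + 424 + 33912 = 34532$)
$W \left(1 \cdot 3 + 6\right) = 34532 \left(1 \cdot 3 + 6\right) = 34532 \left(3 + 6\right) = 34532 \cdot 9 = 310788$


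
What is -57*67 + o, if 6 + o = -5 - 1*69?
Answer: -3899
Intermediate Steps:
o = -80 (o = -6 + (-5 - 1*69) = -6 + (-5 - 69) = -6 - 74 = -80)
-57*67 + o = -57*67 - 80 = -3819 - 80 = -3899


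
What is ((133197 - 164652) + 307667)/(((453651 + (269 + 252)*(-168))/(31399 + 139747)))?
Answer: 47272578952/366123 ≈ 1.2912e+5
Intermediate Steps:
((133197 - 164652) + 307667)/(((453651 + (269 + 252)*(-168))/(31399 + 139747))) = (-31455 + 307667)/(((453651 + 521*(-168))/171146)) = 276212/(((453651 - 87528)*(1/171146))) = 276212/((366123*(1/171146))) = 276212/(366123/171146) = 276212*(171146/366123) = 47272578952/366123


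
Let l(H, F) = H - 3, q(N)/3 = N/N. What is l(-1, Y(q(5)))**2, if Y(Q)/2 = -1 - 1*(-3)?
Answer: 16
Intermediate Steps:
q(N) = 3 (q(N) = 3*(N/N) = 3*1 = 3)
Y(Q) = 4 (Y(Q) = 2*(-1 - 1*(-3)) = 2*(-1 + 3) = 2*2 = 4)
l(H, F) = -3 + H
l(-1, Y(q(5)))**2 = (-3 - 1)**2 = (-4)**2 = 16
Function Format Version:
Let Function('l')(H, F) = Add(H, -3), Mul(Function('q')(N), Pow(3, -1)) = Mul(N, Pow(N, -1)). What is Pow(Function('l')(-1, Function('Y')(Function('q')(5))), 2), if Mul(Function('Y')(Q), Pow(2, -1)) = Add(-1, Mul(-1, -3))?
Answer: 16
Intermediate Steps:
Function('q')(N) = 3 (Function('q')(N) = Mul(3, Mul(N, Pow(N, -1))) = Mul(3, 1) = 3)
Function('Y')(Q) = 4 (Function('Y')(Q) = Mul(2, Add(-1, Mul(-1, -3))) = Mul(2, Add(-1, 3)) = Mul(2, 2) = 4)
Function('l')(H, F) = Add(-3, H)
Pow(Function('l')(-1, Function('Y')(Function('q')(5))), 2) = Pow(Add(-3, -1), 2) = Pow(-4, 2) = 16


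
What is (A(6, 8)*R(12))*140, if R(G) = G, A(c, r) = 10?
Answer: 16800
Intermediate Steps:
(A(6, 8)*R(12))*140 = (10*12)*140 = 120*140 = 16800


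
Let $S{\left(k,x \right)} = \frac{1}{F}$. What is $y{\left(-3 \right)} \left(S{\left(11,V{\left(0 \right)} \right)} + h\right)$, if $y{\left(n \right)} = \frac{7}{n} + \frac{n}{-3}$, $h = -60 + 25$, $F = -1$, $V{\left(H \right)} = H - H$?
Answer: $48$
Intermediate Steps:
$V{\left(H \right)} = 0$
$h = -35$
$S{\left(k,x \right)} = -1$ ($S{\left(k,x \right)} = \frac{1}{-1} = -1$)
$y{\left(n \right)} = \frac{7}{n} - \frac{n}{3}$ ($y{\left(n \right)} = \frac{7}{n} + n \left(- \frac{1}{3}\right) = \frac{7}{n} - \frac{n}{3}$)
$y{\left(-3 \right)} \left(S{\left(11,V{\left(0 \right)} \right)} + h\right) = \left(\frac{7}{-3} - -1\right) \left(-1 - 35\right) = \left(7 \left(- \frac{1}{3}\right) + 1\right) \left(-36\right) = \left(- \frac{7}{3} + 1\right) \left(-36\right) = \left(- \frac{4}{3}\right) \left(-36\right) = 48$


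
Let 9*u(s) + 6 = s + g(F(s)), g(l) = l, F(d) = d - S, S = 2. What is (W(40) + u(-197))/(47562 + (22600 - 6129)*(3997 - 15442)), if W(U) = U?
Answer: 14/565389099 ≈ 2.4762e-8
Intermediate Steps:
F(d) = -2 + d (F(d) = d - 1*2 = d - 2 = -2 + d)
u(s) = -8/9 + 2*s/9 (u(s) = -2/3 + (s + (-2 + s))/9 = -2/3 + (-2 + 2*s)/9 = -2/3 + (-2/9 + 2*s/9) = -8/9 + 2*s/9)
(W(40) + u(-197))/(47562 + (22600 - 6129)*(3997 - 15442)) = (40 + (-8/9 + (2/9)*(-197)))/(47562 + (22600 - 6129)*(3997 - 15442)) = (40 + (-8/9 - 394/9))/(47562 + 16471*(-11445)) = (40 - 134/3)/(47562 - 188510595) = -14/3/(-188463033) = -14/3*(-1/188463033) = 14/565389099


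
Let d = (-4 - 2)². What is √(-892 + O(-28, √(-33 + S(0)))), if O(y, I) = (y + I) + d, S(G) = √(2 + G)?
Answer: √(-884 + √(-33 + √2)) ≈ 0.09451 + 29.732*I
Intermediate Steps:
d = 36 (d = (-6)² = 36)
O(y, I) = 36 + I + y (O(y, I) = (y + I) + 36 = (I + y) + 36 = 36 + I + y)
√(-892 + O(-28, √(-33 + S(0)))) = √(-892 + (36 + √(-33 + √(2 + 0)) - 28)) = √(-892 + (36 + √(-33 + √2) - 28)) = √(-892 + (8 + √(-33 + √2))) = √(-884 + √(-33 + √2))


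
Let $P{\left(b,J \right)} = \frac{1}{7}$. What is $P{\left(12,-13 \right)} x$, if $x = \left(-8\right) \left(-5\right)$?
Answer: $\frac{40}{7} \approx 5.7143$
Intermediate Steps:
$P{\left(b,J \right)} = \frac{1}{7}$
$x = 40$
$P{\left(12,-13 \right)} x = \frac{1}{7} \cdot 40 = \frac{40}{7}$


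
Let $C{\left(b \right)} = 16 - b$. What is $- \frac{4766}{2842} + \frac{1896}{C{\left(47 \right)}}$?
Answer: $- \frac{2768089}{44051} \approx -62.838$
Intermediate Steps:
$- \frac{4766}{2842} + \frac{1896}{C{\left(47 \right)}} = - \frac{4766}{2842} + \frac{1896}{16 - 47} = \left(-4766\right) \frac{1}{2842} + \frac{1896}{16 - 47} = - \frac{2383}{1421} + \frac{1896}{-31} = - \frac{2383}{1421} + 1896 \left(- \frac{1}{31}\right) = - \frac{2383}{1421} - \frac{1896}{31} = - \frac{2768089}{44051}$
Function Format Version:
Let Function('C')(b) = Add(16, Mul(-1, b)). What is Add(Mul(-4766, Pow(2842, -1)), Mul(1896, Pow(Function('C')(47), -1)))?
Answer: Rational(-2768089, 44051) ≈ -62.838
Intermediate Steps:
Add(Mul(-4766, Pow(2842, -1)), Mul(1896, Pow(Function('C')(47), -1))) = Add(Mul(-4766, Pow(2842, -1)), Mul(1896, Pow(Add(16, Mul(-1, 47)), -1))) = Add(Mul(-4766, Rational(1, 2842)), Mul(1896, Pow(Add(16, -47), -1))) = Add(Rational(-2383, 1421), Mul(1896, Pow(-31, -1))) = Add(Rational(-2383, 1421), Mul(1896, Rational(-1, 31))) = Add(Rational(-2383, 1421), Rational(-1896, 31)) = Rational(-2768089, 44051)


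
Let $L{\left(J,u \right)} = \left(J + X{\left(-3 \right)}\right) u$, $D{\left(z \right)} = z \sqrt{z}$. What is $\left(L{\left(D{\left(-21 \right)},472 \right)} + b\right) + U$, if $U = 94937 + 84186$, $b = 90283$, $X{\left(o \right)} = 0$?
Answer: $269406 - 9912 i \sqrt{21} \approx 2.6941 \cdot 10^{5} - 45423.0 i$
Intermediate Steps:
$D{\left(z \right)} = z^{\frac{3}{2}}$
$L{\left(J,u \right)} = J u$ ($L{\left(J,u \right)} = \left(J + 0\right) u = J u$)
$U = 179123$
$\left(L{\left(D{\left(-21 \right)},472 \right)} + b\right) + U = \left(\left(-21\right)^{\frac{3}{2}} \cdot 472 + 90283\right) + 179123 = \left(- 21 i \sqrt{21} \cdot 472 + 90283\right) + 179123 = \left(- 9912 i \sqrt{21} + 90283\right) + 179123 = \left(90283 - 9912 i \sqrt{21}\right) + 179123 = 269406 - 9912 i \sqrt{21}$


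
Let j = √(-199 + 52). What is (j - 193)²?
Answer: 37102 - 2702*I*√3 ≈ 37102.0 - 4680.0*I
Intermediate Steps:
j = 7*I*√3 (j = √(-147) = 7*I*√3 ≈ 12.124*I)
(j - 193)² = (7*I*√3 - 193)² = (-193 + 7*I*√3)²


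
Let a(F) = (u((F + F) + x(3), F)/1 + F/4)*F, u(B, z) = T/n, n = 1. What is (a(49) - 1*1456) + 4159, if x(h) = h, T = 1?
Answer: 13409/4 ≈ 3352.3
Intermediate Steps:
u(B, z) = 1 (u(B, z) = 1/1 = 1*1 = 1)
a(F) = F*(1 + F/4) (a(F) = (1/1 + F/4)*F = (1*1 + F*(¼))*F = (1 + F/4)*F = F*(1 + F/4))
(a(49) - 1*1456) + 4159 = ((¼)*49*(4 + 49) - 1*1456) + 4159 = ((¼)*49*53 - 1456) + 4159 = (2597/4 - 1456) + 4159 = -3227/4 + 4159 = 13409/4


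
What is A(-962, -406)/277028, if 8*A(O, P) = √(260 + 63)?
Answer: √323/2216224 ≈ 8.1094e-6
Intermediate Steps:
A(O, P) = √323/8 (A(O, P) = √(260 + 63)/8 = √323/8)
A(-962, -406)/277028 = (√323/8)/277028 = (√323/8)*(1/277028) = √323/2216224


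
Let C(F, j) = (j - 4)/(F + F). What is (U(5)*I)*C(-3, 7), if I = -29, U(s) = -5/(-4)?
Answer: 145/8 ≈ 18.125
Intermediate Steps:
C(F, j) = (-4 + j)/(2*F) (C(F, j) = (-4 + j)/((2*F)) = (-4 + j)*(1/(2*F)) = (-4 + j)/(2*F))
U(s) = 5/4 (U(s) = -5*(-¼) = 5/4)
(U(5)*I)*C(-3, 7) = ((5/4)*(-29))*((½)*(-4 + 7)/(-3)) = -145*(-1)*3/(8*3) = -145/4*(-½) = 145/8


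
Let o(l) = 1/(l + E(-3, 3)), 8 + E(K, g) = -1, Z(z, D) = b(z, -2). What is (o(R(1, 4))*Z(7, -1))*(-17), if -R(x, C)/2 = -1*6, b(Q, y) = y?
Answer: 34/3 ≈ 11.333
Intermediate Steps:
R(x, C) = 12 (R(x, C) = -(-2)*6 = -2*(-6) = 12)
Z(z, D) = -2
E(K, g) = -9 (E(K, g) = -8 - 1 = -9)
o(l) = 1/(-9 + l) (o(l) = 1/(l - 9) = 1/(-9 + l))
(o(R(1, 4))*Z(7, -1))*(-17) = (-2/(-9 + 12))*(-17) = (-2/3)*(-17) = ((⅓)*(-2))*(-17) = -⅔*(-17) = 34/3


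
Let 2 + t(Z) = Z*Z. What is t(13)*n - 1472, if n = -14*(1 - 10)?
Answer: 19570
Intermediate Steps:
t(Z) = -2 + Z² (t(Z) = -2 + Z*Z = -2 + Z²)
n = 126 (n = -14*(-9) = 126)
t(13)*n - 1472 = (-2 + 13²)*126 - 1472 = (-2 + 169)*126 - 1472 = 167*126 - 1472 = 21042 - 1472 = 19570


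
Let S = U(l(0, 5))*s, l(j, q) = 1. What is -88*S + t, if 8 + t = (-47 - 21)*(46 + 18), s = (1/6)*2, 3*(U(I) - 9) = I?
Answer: -41704/9 ≈ -4633.8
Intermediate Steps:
U(I) = 9 + I/3
s = 1/3 (s = (1*(1/6))*2 = (1/6)*2 = 1/3 ≈ 0.33333)
S = 28/9 (S = (9 + (1/3)*1)*(1/3) = (9 + 1/3)*(1/3) = (28/3)*(1/3) = 28/9 ≈ 3.1111)
t = -4360 (t = -8 + (-47 - 21)*(46 + 18) = -8 - 68*64 = -8 - 4352 = -4360)
-88*S + t = -88*28/9 - 4360 = -2464/9 - 4360 = -41704/9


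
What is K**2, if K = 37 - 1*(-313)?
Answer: 122500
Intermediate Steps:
K = 350 (K = 37 + 313 = 350)
K**2 = 350**2 = 122500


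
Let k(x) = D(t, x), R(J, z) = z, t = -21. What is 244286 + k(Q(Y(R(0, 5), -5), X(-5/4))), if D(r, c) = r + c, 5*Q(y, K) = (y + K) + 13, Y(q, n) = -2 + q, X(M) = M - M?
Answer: 1221341/5 ≈ 2.4427e+5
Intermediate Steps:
X(M) = 0
Q(y, K) = 13/5 + K/5 + y/5 (Q(y, K) = ((y + K) + 13)/5 = ((K + y) + 13)/5 = (13 + K + y)/5 = 13/5 + K/5 + y/5)
D(r, c) = c + r
k(x) = -21 + x (k(x) = x - 21 = -21 + x)
244286 + k(Q(Y(R(0, 5), -5), X(-5/4))) = 244286 + (-21 + (13/5 + (⅕)*0 + (-2 + 5)/5)) = 244286 + (-21 + (13/5 + 0 + (⅕)*3)) = 244286 + (-21 + (13/5 + 0 + ⅗)) = 244286 + (-21 + 16/5) = 244286 - 89/5 = 1221341/5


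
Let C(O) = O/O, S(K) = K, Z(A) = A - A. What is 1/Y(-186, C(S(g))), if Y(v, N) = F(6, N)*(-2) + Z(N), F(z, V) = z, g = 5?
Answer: -1/12 ≈ -0.083333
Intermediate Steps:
Z(A) = 0
C(O) = 1
Y(v, N) = -12 (Y(v, N) = 6*(-2) + 0 = -12 + 0 = -12)
1/Y(-186, C(S(g))) = 1/(-12) = -1/12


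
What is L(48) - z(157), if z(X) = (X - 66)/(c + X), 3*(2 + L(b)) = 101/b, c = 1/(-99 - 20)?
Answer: -2526455/1345104 ≈ -1.8783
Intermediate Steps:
c = -1/119 (c = 1/(-119) = -1/119 ≈ -0.0084034)
L(b) = -2 + 101/(3*b) (L(b) = -2 + (101/b)/3 = -2 + 101/(3*b))
z(X) = (-66 + X)/(-1/119 + X) (z(X) = (X - 66)/(-1/119 + X) = (-66 + X)/(-1/119 + X))
L(48) - z(157) = (-2 + (101/3)/48) - 119*(-66 + 157)/(-1 + 119*157) = (-2 + (101/3)*(1/48)) - 119*91/(-1 + 18683) = (-2 + 101/144) - 119*91/18682 = -187/144 - 119*91/18682 = -187/144 - 1*10829/18682 = -187/144 - 10829/18682 = -2526455/1345104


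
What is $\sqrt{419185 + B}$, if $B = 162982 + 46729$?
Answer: $4 \sqrt{39306} \approx 793.03$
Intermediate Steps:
$B = 209711$
$\sqrt{419185 + B} = \sqrt{419185 + 209711} = \sqrt{628896} = 4 \sqrt{39306}$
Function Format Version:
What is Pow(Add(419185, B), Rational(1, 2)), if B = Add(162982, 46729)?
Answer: Mul(4, Pow(39306, Rational(1, 2))) ≈ 793.03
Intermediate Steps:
B = 209711
Pow(Add(419185, B), Rational(1, 2)) = Pow(Add(419185, 209711), Rational(1, 2)) = Pow(628896, Rational(1, 2)) = Mul(4, Pow(39306, Rational(1, 2)))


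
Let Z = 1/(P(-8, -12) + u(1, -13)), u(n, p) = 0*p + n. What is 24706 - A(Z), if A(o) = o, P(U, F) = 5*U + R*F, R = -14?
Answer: 3187073/129 ≈ 24706.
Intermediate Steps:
P(U, F) = -14*F + 5*U (P(U, F) = 5*U - 14*F = -14*F + 5*U)
u(n, p) = n (u(n, p) = 0 + n = n)
Z = 1/129 (Z = 1/((-14*(-12) + 5*(-8)) + 1) = 1/((168 - 40) + 1) = 1/(128 + 1) = 1/129 ≈ 0.0077519)
24706 - A(Z) = 24706 - 1*1/129 = 24706 - 1/129 = 3187073/129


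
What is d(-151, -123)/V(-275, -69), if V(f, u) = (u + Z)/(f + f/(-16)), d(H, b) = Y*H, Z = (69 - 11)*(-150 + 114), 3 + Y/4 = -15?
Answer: 1868625/1438 ≈ 1299.5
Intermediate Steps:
Y = -72 (Y = -12 + 4*(-15) = -12 - 60 = -72)
Z = -2088 (Z = 58*(-36) = -2088)
d(H, b) = -72*H
V(f, u) = 16*(-2088 + u)/(15*f) (V(f, u) = (u - 2088)/(f + f/(-16)) = (-2088 + u)/(f + f*(-1/16)) = (-2088 + u)/(f - f/16) = (-2088 + u)/((15*f/16)) = (-2088 + u)*(16/(15*f)) = 16*(-2088 + u)/(15*f))
d(-151, -123)/V(-275, -69) = (-72*(-151))/(((16/15)*(-2088 - 69)/(-275))) = 10872/(((16/15)*(-1/275)*(-2157))) = 10872/(11504/1375) = 10872*(1375/11504) = 1868625/1438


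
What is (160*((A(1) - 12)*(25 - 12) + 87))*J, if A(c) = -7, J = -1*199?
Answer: 5094400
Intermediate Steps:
J = -199
(160*((A(1) - 12)*(25 - 12) + 87))*J = (160*((-7 - 12)*(25 - 12) + 87))*(-199) = (160*(-19*13 + 87))*(-199) = (160*(-247 + 87))*(-199) = (160*(-160))*(-199) = -25600*(-199) = 5094400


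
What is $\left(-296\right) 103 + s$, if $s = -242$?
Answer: $-30730$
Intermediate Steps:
$\left(-296\right) 103 + s = \left(-296\right) 103 - 242 = -30488 - 242 = -30730$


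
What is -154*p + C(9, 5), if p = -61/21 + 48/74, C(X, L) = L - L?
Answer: 38566/111 ≈ 347.44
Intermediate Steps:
C(X, L) = 0
p = -1753/777 (p = -61*1/21 + 48*(1/74) = -61/21 + 24/37 = -1753/777 ≈ -2.2561)
-154*p + C(9, 5) = -154*(-1753/777) + 0 = 38566/111 + 0 = 38566/111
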